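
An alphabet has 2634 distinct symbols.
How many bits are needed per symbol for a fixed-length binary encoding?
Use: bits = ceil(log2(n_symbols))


log2(2634) = 11.363
Bracket: 2^11 = 2048 < 2634 <= 2^12 = 4096
So ceil(log2(2634)) = 12

bits = ceil(log2(2634)) = ceil(11.363) = 12 bits


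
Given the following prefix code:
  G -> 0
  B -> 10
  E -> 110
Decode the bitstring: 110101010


Decoding step by step:
Bits 110 -> E
Bits 10 -> B
Bits 10 -> B
Bits 10 -> B


Decoded message: EBBB


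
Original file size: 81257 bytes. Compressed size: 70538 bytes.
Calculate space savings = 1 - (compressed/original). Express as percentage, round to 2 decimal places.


ratio = compressed/original = 70538/81257 = 0.868085
savings = 1 - ratio = 1 - 0.868085 = 0.131915
as a percentage: 0.131915 * 100 = 13.19%

Space savings = 1 - 70538/81257 = 13.19%


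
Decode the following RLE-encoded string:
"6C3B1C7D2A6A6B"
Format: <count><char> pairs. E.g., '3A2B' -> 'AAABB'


Expanding each <count><char> pair:
  6C -> 'CCCCCC'
  3B -> 'BBB'
  1C -> 'C'
  7D -> 'DDDDDDD'
  2A -> 'AA'
  6A -> 'AAAAAA'
  6B -> 'BBBBBB'

Decoded = CCCCCCBBBCDDDDDDDAAAAAAAABBBBBB


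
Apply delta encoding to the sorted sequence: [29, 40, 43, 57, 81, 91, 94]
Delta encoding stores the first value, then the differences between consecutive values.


First value: 29
Deltas:
  40 - 29 = 11
  43 - 40 = 3
  57 - 43 = 14
  81 - 57 = 24
  91 - 81 = 10
  94 - 91 = 3


Delta encoded: [29, 11, 3, 14, 24, 10, 3]


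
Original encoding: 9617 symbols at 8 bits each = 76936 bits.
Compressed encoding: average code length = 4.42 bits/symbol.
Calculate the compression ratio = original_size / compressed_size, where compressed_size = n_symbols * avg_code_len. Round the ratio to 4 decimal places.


original_size = n_symbols * orig_bits = 9617 * 8 = 76936 bits
compressed_size = n_symbols * avg_code_len = 9617 * 4.42 = 42507.14 bits
ratio = original_size / compressed_size = 76936 / 42507.14 = 1.81

Compression ratio = 1.81


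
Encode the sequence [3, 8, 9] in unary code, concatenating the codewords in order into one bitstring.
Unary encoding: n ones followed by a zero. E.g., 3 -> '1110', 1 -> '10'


Encode each number as n ones followed by a terminating 0:
  3 -> 1110 (4 bits)
  8 -> 111111110 (9 bits)
  9 -> 1111111110 (10 bits)
Total length = 4 + 9 + 10 = 23 bits.

Unary([3, 8, 9]) = 11101111111101111111110 (23 bits)


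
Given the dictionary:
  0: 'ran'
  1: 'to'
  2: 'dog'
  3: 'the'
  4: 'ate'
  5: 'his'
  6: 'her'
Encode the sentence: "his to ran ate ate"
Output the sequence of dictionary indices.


Look up each word in the dictionary:
  'his' -> 5
  'to' -> 1
  'ran' -> 0
  'ate' -> 4
  'ate' -> 4

Encoded: [5, 1, 0, 4, 4]


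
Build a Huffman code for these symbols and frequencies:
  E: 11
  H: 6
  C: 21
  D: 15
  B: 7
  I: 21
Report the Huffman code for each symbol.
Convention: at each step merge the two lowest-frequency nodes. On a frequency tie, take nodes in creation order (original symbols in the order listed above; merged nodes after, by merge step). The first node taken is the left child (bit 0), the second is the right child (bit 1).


Huffman tree construction:
Step 1: Merge H(6) + B(7) = 13
Step 2: Merge E(11) + (H+B)(13) = 24
Step 3: Merge D(15) + C(21) = 36
Step 4: Merge I(21) + (E+(H+B))(24) = 45
Step 5: Merge (D+C)(36) + (I+(E+(H+B)))(45) = 81
Read each symbol's code off the tree from the root (left child = 0, right child = 1).

Codes:
  E: 110 (length 3)
  H: 1110 (length 4)
  C: 01 (length 2)
  D: 00 (length 2)
  B: 1111 (length 4)
  I: 10 (length 2)
Average code length: 199/81 = 2.4568 bits/symbol


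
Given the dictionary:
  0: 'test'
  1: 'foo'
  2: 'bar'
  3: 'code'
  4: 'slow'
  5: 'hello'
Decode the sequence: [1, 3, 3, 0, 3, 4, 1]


Look up each index in the dictionary:
  1 -> 'foo'
  3 -> 'code'
  3 -> 'code'
  0 -> 'test'
  3 -> 'code'
  4 -> 'slow'
  1 -> 'foo'

Decoded: "foo code code test code slow foo"


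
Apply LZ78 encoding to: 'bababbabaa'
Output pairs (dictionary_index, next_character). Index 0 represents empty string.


LZ78 encoding steps:
Dictionary: {0: ''}
Step 1: w='' (idx 0), next='b' -> output (0, 'b'), add 'b' as idx 1
Step 2: w='' (idx 0), next='a' -> output (0, 'a'), add 'a' as idx 2
Step 3: w='b' (idx 1), next='a' -> output (1, 'a'), add 'ba' as idx 3
Step 4: w='b' (idx 1), next='b' -> output (1, 'b'), add 'bb' as idx 4
Step 5: w='a' (idx 2), next='b' -> output (2, 'b'), add 'ab' as idx 5
Step 6: w='a' (idx 2), next='a' -> output (2, 'a'), add 'aa' as idx 6


Encoded: [(0, 'b'), (0, 'a'), (1, 'a'), (1, 'b'), (2, 'b'), (2, 'a')]


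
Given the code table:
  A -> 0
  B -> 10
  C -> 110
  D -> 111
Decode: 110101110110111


Decoding:
110 -> C
10 -> B
111 -> D
0 -> A
110 -> C
111 -> D


Result: CBDACD


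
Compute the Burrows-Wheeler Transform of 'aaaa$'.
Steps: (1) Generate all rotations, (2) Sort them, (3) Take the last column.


Rotations (sorted):
  0: $aaaa -> last char: a
  1: a$aaa -> last char: a
  2: aa$aa -> last char: a
  3: aaa$a -> last char: a
  4: aaaa$ -> last char: $


BWT = aaaa$


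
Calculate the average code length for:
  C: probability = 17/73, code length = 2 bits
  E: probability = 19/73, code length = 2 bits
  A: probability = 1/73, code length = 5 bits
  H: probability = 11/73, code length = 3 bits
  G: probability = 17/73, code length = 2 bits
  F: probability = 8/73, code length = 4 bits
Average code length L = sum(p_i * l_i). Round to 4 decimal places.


Weighted contributions p_i * l_i:
  C: (17/73) * 2 = 34/73
  E: (19/73) * 2 = 38/73
  A: (1/73) * 5 = 5/73
  H: (11/73) * 3 = 33/73
  G: (17/73) * 2 = 34/73
  F: (8/73) * 4 = 32/73
Sum = (34 + 38 + 5 + 33 + 34 + 32)/73 = 176/73

L = 176/73 = 2.4110 bits/symbol


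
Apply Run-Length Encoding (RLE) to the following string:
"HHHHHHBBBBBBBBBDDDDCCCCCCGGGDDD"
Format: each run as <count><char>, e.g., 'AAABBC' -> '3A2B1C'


Scanning runs left to right:
  i=0: run of 'H' x 6 -> '6H'
  i=6: run of 'B' x 9 -> '9B'
  i=15: run of 'D' x 4 -> '4D'
  i=19: run of 'C' x 6 -> '6C'
  i=25: run of 'G' x 3 -> '3G'
  i=28: run of 'D' x 3 -> '3D'

RLE = 6H9B4D6C3G3D


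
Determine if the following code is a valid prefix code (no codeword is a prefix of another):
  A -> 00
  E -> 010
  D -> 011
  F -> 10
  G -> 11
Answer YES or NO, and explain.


Checking each pair (does one codeword prefix another?):
  A='00' vs E='010': no prefix
  A='00' vs D='011': no prefix
  A='00' vs F='10': no prefix
  A='00' vs G='11': no prefix
  E='010' vs A='00': no prefix
  E='010' vs D='011': no prefix
  E='010' vs F='10': no prefix
  E='010' vs G='11': no prefix
  D='011' vs A='00': no prefix
  D='011' vs E='010': no prefix
  D='011' vs F='10': no prefix
  D='011' vs G='11': no prefix
  F='10' vs A='00': no prefix
  F='10' vs E='010': no prefix
  F='10' vs D='011': no prefix
  F='10' vs G='11': no prefix
  G='11' vs A='00': no prefix
  G='11' vs E='010': no prefix
  G='11' vs D='011': no prefix
  G='11' vs F='10': no prefix
No violation found over all pairs.

YES -- this is a valid prefix code. No codeword is a prefix of any other codeword.


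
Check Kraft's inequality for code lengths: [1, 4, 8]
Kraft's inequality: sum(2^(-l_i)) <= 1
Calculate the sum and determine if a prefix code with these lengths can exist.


Sum = 2^(-1) + 2^(-4) + 2^(-8)
    = 0.5 + 0.0625 + 0.00390625
    = 145/256 = 0.56640625
Since 0.56640625 <= 1, Kraft's inequality IS satisfied.
A prefix code with these lengths CAN exist.

Kraft sum = 0.56640625. Satisfied.


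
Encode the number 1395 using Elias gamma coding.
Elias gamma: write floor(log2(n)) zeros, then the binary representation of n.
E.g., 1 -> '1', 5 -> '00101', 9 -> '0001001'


num_bits = floor(log2(1395)) + 1 = 11
leading_zeros = num_bits - 1 = 10
binary(1395) = 10101110011

Elias gamma(1395) = '0000000000' + '10101110011' = 000000000010101110011 (21 bits)


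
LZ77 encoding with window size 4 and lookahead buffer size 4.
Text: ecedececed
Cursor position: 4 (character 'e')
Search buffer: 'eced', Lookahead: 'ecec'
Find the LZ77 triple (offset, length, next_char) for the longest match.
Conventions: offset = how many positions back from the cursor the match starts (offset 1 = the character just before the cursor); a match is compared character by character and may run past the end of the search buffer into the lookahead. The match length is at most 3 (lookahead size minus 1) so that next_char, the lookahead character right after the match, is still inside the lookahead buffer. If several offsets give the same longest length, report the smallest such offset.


Try each offset into the search buffer:
  offset=1 (pos 3, char 'd'): match length 0
  offset=2 (pos 2, char 'e'): match length 1
  offset=3 (pos 1, char 'c'): match length 0
  offset=4 (pos 0, char 'e'): match length 3
Longest match has length 3 at offset 4.
next_char = character at position 4 + 3 = 7 -> 'c'

Best match: offset=4, length=3 (matching 'ece' starting at position 0)
LZ77 triple: (4, 3, 'c')


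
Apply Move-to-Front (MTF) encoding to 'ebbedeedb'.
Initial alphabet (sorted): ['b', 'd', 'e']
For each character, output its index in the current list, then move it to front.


MTF encoding:
'e': index 2 in ['b', 'd', 'e'] -> ['e', 'b', 'd']
'b': index 1 in ['e', 'b', 'd'] -> ['b', 'e', 'd']
'b': index 0 in ['b', 'e', 'd'] -> ['b', 'e', 'd']
'e': index 1 in ['b', 'e', 'd'] -> ['e', 'b', 'd']
'd': index 2 in ['e', 'b', 'd'] -> ['d', 'e', 'b']
'e': index 1 in ['d', 'e', 'b'] -> ['e', 'd', 'b']
'e': index 0 in ['e', 'd', 'b'] -> ['e', 'd', 'b']
'd': index 1 in ['e', 'd', 'b'] -> ['d', 'e', 'b']
'b': index 2 in ['d', 'e', 'b'] -> ['b', 'd', 'e']


Output: [2, 1, 0, 1, 2, 1, 0, 1, 2]


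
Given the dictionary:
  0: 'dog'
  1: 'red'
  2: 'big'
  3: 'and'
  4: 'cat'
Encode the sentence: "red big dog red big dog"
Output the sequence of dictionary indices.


Look up each word in the dictionary:
  'red' -> 1
  'big' -> 2
  'dog' -> 0
  'red' -> 1
  'big' -> 2
  'dog' -> 0

Encoded: [1, 2, 0, 1, 2, 0]


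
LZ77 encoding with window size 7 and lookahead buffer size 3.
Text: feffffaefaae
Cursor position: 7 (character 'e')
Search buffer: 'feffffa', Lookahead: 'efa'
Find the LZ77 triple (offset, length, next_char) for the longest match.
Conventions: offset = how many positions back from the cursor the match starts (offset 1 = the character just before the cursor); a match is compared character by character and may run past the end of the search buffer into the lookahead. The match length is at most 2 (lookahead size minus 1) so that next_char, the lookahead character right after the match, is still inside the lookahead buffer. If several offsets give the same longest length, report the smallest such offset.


Try each offset into the search buffer:
  offset=1 (pos 6, char 'a'): match length 0
  offset=2 (pos 5, char 'f'): match length 0
  offset=3 (pos 4, char 'f'): match length 0
  offset=4 (pos 3, char 'f'): match length 0
  offset=5 (pos 2, char 'f'): match length 0
  offset=6 (pos 1, char 'e'): match length 2
  offset=7 (pos 0, char 'f'): match length 0
Longest match has length 2 at offset 6.
next_char = character at position 7 + 2 = 9 -> 'a'

Best match: offset=6, length=2 (matching 'ef' starting at position 1)
LZ77 triple: (6, 2, 'a')


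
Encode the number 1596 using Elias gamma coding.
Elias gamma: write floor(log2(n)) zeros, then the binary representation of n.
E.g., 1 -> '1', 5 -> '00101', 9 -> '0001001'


num_bits = floor(log2(1596)) + 1 = 11
leading_zeros = num_bits - 1 = 10
binary(1596) = 11000111100

Elias gamma(1596) = '0000000000' + '11000111100' = 000000000011000111100 (21 bits)


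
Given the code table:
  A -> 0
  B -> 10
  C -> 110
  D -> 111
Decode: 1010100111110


Decoding:
10 -> B
10 -> B
10 -> B
0 -> A
111 -> D
110 -> C


Result: BBBADC


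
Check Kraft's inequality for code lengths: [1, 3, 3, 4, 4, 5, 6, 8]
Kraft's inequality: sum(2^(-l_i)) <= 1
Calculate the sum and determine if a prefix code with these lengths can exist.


Sum = 2^(-1) + 2^(-3) + 2^(-3) + 2^(-4) + 2^(-4) + 2^(-5) + 2^(-6) + 2^(-8)
    = 0.5 + 0.125 + 0.125 + 0.0625 + 0.0625 + 0.03125 + 0.015625 + 0.00390625
    = 237/256 = 0.92578125
Since 0.92578125 <= 1, Kraft's inequality IS satisfied.
A prefix code with these lengths CAN exist.

Kraft sum = 0.92578125. Satisfied.


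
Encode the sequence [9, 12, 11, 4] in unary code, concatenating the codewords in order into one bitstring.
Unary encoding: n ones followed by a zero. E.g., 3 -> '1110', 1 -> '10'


Encode each number as n ones followed by a terminating 0:
  9 -> 1111111110 (10 bits)
  12 -> 1111111111110 (13 bits)
  11 -> 111111111110 (12 bits)
  4 -> 11110 (5 bits)
Total length = 10 + 13 + 12 + 5 = 40 bits.

Unary([9, 12, 11, 4]) = 1111111110111111111111011111111111011110 (40 bits)


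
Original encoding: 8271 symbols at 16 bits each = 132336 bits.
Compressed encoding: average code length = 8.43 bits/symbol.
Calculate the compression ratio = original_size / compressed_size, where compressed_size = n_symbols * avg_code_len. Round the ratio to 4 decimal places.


original_size = n_symbols * orig_bits = 8271 * 16 = 132336 bits
compressed_size = n_symbols * avg_code_len = 8271 * 8.43 = 69724.53 bits
ratio = original_size / compressed_size = 132336 / 69724.53 = 1.898

Compression ratio = 1.898


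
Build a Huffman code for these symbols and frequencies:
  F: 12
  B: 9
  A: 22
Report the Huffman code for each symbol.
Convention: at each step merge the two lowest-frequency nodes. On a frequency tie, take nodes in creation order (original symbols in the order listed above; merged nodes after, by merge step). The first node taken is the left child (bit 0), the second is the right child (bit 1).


Huffman tree construction:
Step 1: Merge B(9) + F(12) = 21
Step 2: Merge (B+F)(21) + A(22) = 43
Read each symbol's code off the tree from the root (left child = 0, right child = 1).

Codes:
  F: 01 (length 2)
  B: 00 (length 2)
  A: 1 (length 1)
Average code length: 64/43 = 1.4884 bits/symbol


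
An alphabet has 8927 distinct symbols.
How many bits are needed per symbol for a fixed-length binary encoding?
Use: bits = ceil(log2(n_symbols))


log2(8927) = 13.124
Bracket: 2^13 = 8192 < 8927 <= 2^14 = 16384
So ceil(log2(8927)) = 14

bits = ceil(log2(8927)) = ceil(13.124) = 14 bits


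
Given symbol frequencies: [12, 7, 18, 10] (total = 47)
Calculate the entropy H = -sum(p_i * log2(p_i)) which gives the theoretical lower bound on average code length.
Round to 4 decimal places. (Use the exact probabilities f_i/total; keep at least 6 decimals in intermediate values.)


Per-symbol terms -p_i * log2(p_i) with p_i = f_i/47:
  p = 12/47 = 0.255319: log2(p) = -1.969626, -p*log2(p) = 0.502883
  p = 7/47 = 0.148936: log2(p) = -2.747234, -p*log2(p) = 0.409163
  p = 18/47 = 0.382979: log2(p) = -1.384664, -p*log2(p) = 0.530297
  p = 10/47 = 0.212766: log2(p) = -2.232661, -p*log2(p) = 0.475034
H = 0.502883 + 0.409163 + 0.530297 + 0.475034 = 1.917377

H = 1.9174 bits/symbol


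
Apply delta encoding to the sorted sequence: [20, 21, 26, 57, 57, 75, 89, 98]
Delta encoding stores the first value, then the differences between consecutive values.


First value: 20
Deltas:
  21 - 20 = 1
  26 - 21 = 5
  57 - 26 = 31
  57 - 57 = 0
  75 - 57 = 18
  89 - 75 = 14
  98 - 89 = 9


Delta encoded: [20, 1, 5, 31, 0, 18, 14, 9]


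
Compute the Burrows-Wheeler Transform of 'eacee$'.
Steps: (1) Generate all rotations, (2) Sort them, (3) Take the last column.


Rotations (sorted):
  0: $eacee -> last char: e
  1: acee$e -> last char: e
  2: cee$ea -> last char: a
  3: e$eace -> last char: e
  4: eacee$ -> last char: $
  5: ee$eac -> last char: c


BWT = eeae$c


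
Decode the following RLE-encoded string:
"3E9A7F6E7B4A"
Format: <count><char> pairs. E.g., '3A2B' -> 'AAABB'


Expanding each <count><char> pair:
  3E -> 'EEE'
  9A -> 'AAAAAAAAA'
  7F -> 'FFFFFFF'
  6E -> 'EEEEEE'
  7B -> 'BBBBBBB'
  4A -> 'AAAA'

Decoded = EEEAAAAAAAAAFFFFFFFEEEEEEBBBBBBBAAAA


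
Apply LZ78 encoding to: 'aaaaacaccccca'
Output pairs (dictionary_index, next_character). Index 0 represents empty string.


LZ78 encoding steps:
Dictionary: {0: ''}
Step 1: w='' (idx 0), next='a' -> output (0, 'a'), add 'a' as idx 1
Step 2: w='a' (idx 1), next='a' -> output (1, 'a'), add 'aa' as idx 2
Step 3: w='aa' (idx 2), next='c' -> output (2, 'c'), add 'aac' as idx 3
Step 4: w='a' (idx 1), next='c' -> output (1, 'c'), add 'ac' as idx 4
Step 5: w='' (idx 0), next='c' -> output (0, 'c'), add 'c' as idx 5
Step 6: w='c' (idx 5), next='c' -> output (5, 'c'), add 'cc' as idx 6
Step 7: w='c' (idx 5), next='a' -> output (5, 'a'), add 'ca' as idx 7


Encoded: [(0, 'a'), (1, 'a'), (2, 'c'), (1, 'c'), (0, 'c'), (5, 'c'), (5, 'a')]


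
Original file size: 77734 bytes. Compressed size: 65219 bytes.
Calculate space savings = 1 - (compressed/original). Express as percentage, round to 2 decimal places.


ratio = compressed/original = 65219/77734 = 0.839002
savings = 1 - ratio = 1 - 0.839002 = 0.160998
as a percentage: 0.160998 * 100 = 16.1%

Space savings = 1 - 65219/77734 = 16.1%


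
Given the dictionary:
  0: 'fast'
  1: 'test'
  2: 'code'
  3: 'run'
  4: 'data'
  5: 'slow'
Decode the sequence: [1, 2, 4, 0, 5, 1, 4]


Look up each index in the dictionary:
  1 -> 'test'
  2 -> 'code'
  4 -> 'data'
  0 -> 'fast'
  5 -> 'slow'
  1 -> 'test'
  4 -> 'data'

Decoded: "test code data fast slow test data"


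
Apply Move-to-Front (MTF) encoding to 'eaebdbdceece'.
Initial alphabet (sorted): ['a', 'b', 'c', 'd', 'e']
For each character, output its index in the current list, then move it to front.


MTF encoding:
'e': index 4 in ['a', 'b', 'c', 'd', 'e'] -> ['e', 'a', 'b', 'c', 'd']
'a': index 1 in ['e', 'a', 'b', 'c', 'd'] -> ['a', 'e', 'b', 'c', 'd']
'e': index 1 in ['a', 'e', 'b', 'c', 'd'] -> ['e', 'a', 'b', 'c', 'd']
'b': index 2 in ['e', 'a', 'b', 'c', 'd'] -> ['b', 'e', 'a', 'c', 'd']
'd': index 4 in ['b', 'e', 'a', 'c', 'd'] -> ['d', 'b', 'e', 'a', 'c']
'b': index 1 in ['d', 'b', 'e', 'a', 'c'] -> ['b', 'd', 'e', 'a', 'c']
'd': index 1 in ['b', 'd', 'e', 'a', 'c'] -> ['d', 'b', 'e', 'a', 'c']
'c': index 4 in ['d', 'b', 'e', 'a', 'c'] -> ['c', 'd', 'b', 'e', 'a']
'e': index 3 in ['c', 'd', 'b', 'e', 'a'] -> ['e', 'c', 'd', 'b', 'a']
'e': index 0 in ['e', 'c', 'd', 'b', 'a'] -> ['e', 'c', 'd', 'b', 'a']
'c': index 1 in ['e', 'c', 'd', 'b', 'a'] -> ['c', 'e', 'd', 'b', 'a']
'e': index 1 in ['c', 'e', 'd', 'b', 'a'] -> ['e', 'c', 'd', 'b', 'a']


Output: [4, 1, 1, 2, 4, 1, 1, 4, 3, 0, 1, 1]


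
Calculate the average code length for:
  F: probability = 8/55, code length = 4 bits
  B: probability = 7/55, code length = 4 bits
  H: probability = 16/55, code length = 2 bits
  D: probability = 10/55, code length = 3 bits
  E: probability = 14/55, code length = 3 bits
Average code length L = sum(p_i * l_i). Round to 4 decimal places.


Weighted contributions p_i * l_i:
  F: (8/55) * 4 = 32/55
  B: (7/55) * 4 = 28/55
  H: (16/55) * 2 = 32/55
  D: (10/55) * 3 = 30/55
  E: (14/55) * 3 = 42/55
Sum = (32 + 28 + 32 + 30 + 42)/55 = 164/55

L = 164/55 = 2.9818 bits/symbol


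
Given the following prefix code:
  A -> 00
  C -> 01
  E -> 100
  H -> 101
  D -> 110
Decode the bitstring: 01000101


Decoding step by step:
Bits 01 -> C
Bits 00 -> A
Bits 01 -> C
Bits 01 -> C


Decoded message: CACC


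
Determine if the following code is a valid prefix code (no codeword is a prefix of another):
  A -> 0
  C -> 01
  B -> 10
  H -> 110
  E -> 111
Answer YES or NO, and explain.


Checking each pair (does one codeword prefix another?):
  A='0' vs C='01': prefix -- VIOLATION

NO -- this is NOT a valid prefix code. A (0) is a prefix of C (01).


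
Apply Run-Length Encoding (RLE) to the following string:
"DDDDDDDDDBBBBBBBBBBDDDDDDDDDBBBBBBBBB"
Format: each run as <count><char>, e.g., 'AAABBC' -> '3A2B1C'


Scanning runs left to right:
  i=0: run of 'D' x 9 -> '9D'
  i=9: run of 'B' x 10 -> '10B'
  i=19: run of 'D' x 9 -> '9D'
  i=28: run of 'B' x 9 -> '9B'

RLE = 9D10B9D9B


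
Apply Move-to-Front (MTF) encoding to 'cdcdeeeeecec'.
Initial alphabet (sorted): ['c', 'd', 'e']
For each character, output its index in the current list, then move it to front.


MTF encoding:
'c': index 0 in ['c', 'd', 'e'] -> ['c', 'd', 'e']
'd': index 1 in ['c', 'd', 'e'] -> ['d', 'c', 'e']
'c': index 1 in ['d', 'c', 'e'] -> ['c', 'd', 'e']
'd': index 1 in ['c', 'd', 'e'] -> ['d', 'c', 'e']
'e': index 2 in ['d', 'c', 'e'] -> ['e', 'd', 'c']
'e': index 0 in ['e', 'd', 'c'] -> ['e', 'd', 'c']
'e': index 0 in ['e', 'd', 'c'] -> ['e', 'd', 'c']
'e': index 0 in ['e', 'd', 'c'] -> ['e', 'd', 'c']
'e': index 0 in ['e', 'd', 'c'] -> ['e', 'd', 'c']
'c': index 2 in ['e', 'd', 'c'] -> ['c', 'e', 'd']
'e': index 1 in ['c', 'e', 'd'] -> ['e', 'c', 'd']
'c': index 1 in ['e', 'c', 'd'] -> ['c', 'e', 'd']


Output: [0, 1, 1, 1, 2, 0, 0, 0, 0, 2, 1, 1]


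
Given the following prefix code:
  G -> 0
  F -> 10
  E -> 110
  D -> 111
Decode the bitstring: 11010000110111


Decoding step by step:
Bits 110 -> E
Bits 10 -> F
Bits 0 -> G
Bits 0 -> G
Bits 0 -> G
Bits 110 -> E
Bits 111 -> D


Decoded message: EFGGGED


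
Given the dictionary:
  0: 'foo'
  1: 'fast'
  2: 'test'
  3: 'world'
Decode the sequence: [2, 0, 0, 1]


Look up each index in the dictionary:
  2 -> 'test'
  0 -> 'foo'
  0 -> 'foo'
  1 -> 'fast'

Decoded: "test foo foo fast"


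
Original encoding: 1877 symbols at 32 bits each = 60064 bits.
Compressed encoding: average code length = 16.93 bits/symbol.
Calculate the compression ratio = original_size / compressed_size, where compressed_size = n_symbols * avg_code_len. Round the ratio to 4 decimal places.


original_size = n_symbols * orig_bits = 1877 * 32 = 60064 bits
compressed_size = n_symbols * avg_code_len = 1877 * 16.93 = 31777.61 bits
ratio = original_size / compressed_size = 60064 / 31777.61 = 1.8901

Compression ratio = 1.8901


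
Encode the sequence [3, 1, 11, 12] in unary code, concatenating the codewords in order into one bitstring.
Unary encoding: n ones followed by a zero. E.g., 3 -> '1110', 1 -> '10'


Encode each number as n ones followed by a terminating 0:
  3 -> 1110 (4 bits)
  1 -> 10 (2 bits)
  11 -> 111111111110 (12 bits)
  12 -> 1111111111110 (13 bits)
Total length = 4 + 2 + 12 + 13 = 31 bits.

Unary([3, 1, 11, 12]) = 1110101111111111101111111111110 (31 bits)


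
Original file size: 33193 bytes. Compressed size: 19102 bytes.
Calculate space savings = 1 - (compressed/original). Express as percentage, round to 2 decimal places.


ratio = compressed/original = 19102/33193 = 0.575483
savings = 1 - ratio = 1 - 0.575483 = 0.424517
as a percentage: 0.424517 * 100 = 42.45%

Space savings = 1 - 19102/33193 = 42.45%


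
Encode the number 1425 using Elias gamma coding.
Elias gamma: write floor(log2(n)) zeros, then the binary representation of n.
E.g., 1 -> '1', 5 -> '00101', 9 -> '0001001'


num_bits = floor(log2(1425)) + 1 = 11
leading_zeros = num_bits - 1 = 10
binary(1425) = 10110010001

Elias gamma(1425) = '0000000000' + '10110010001' = 000000000010110010001 (21 bits)


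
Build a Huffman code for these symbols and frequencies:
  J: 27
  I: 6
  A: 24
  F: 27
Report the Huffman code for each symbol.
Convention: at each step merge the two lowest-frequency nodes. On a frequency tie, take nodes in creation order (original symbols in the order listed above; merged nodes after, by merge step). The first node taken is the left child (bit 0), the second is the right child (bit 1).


Huffman tree construction:
Step 1: Merge I(6) + A(24) = 30
Step 2: Merge J(27) + F(27) = 54
Step 3: Merge (I+A)(30) + (J+F)(54) = 84
Read each symbol's code off the tree from the root (left child = 0, right child = 1).

Codes:
  J: 10 (length 2)
  I: 00 (length 2)
  A: 01 (length 2)
  F: 11 (length 2)
Average code length: 168/84 = 2.0000 bits/symbol


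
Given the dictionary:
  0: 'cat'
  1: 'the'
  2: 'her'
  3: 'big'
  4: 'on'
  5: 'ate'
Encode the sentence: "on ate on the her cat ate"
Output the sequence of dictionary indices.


Look up each word in the dictionary:
  'on' -> 4
  'ate' -> 5
  'on' -> 4
  'the' -> 1
  'her' -> 2
  'cat' -> 0
  'ate' -> 5

Encoded: [4, 5, 4, 1, 2, 0, 5]


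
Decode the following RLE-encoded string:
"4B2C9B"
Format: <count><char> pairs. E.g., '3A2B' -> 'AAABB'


Expanding each <count><char> pair:
  4B -> 'BBBB'
  2C -> 'CC'
  9B -> 'BBBBBBBBB'

Decoded = BBBBCCBBBBBBBBB


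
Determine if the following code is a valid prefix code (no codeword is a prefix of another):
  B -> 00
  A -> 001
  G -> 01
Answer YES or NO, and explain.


Checking each pair (does one codeword prefix another?):
  B='00' vs A='001': prefix -- VIOLATION

NO -- this is NOT a valid prefix code. B (00) is a prefix of A (001).


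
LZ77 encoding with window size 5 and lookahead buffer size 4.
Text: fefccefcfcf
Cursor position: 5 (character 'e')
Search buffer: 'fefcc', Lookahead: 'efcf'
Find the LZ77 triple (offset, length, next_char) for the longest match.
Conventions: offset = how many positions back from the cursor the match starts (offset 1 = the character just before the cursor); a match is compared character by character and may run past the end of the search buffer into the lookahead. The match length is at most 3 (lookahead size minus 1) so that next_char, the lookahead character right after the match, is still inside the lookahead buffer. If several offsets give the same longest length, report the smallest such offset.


Try each offset into the search buffer:
  offset=1 (pos 4, char 'c'): match length 0
  offset=2 (pos 3, char 'c'): match length 0
  offset=3 (pos 2, char 'f'): match length 0
  offset=4 (pos 1, char 'e'): match length 3
  offset=5 (pos 0, char 'f'): match length 0
Longest match has length 3 at offset 4.
next_char = character at position 5 + 3 = 8 -> 'f'

Best match: offset=4, length=3 (matching 'efc' starting at position 1)
LZ77 triple: (4, 3, 'f')


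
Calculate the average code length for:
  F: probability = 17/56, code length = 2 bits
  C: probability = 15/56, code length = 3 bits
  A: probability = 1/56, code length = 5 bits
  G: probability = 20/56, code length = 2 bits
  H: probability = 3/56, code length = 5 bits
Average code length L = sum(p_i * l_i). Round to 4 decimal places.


Weighted contributions p_i * l_i:
  F: (17/56) * 2 = 34/56
  C: (15/56) * 3 = 45/56
  A: (1/56) * 5 = 5/56
  G: (20/56) * 2 = 40/56
  H: (3/56) * 5 = 15/56
Sum = (34 + 45 + 5 + 40 + 15)/56 = 139/56

L = 139/56 = 2.4821 bits/symbol


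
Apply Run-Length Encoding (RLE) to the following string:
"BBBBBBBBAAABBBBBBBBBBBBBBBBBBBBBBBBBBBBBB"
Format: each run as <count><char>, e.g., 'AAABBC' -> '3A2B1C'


Scanning runs left to right:
  i=0: run of 'B' x 8 -> '8B'
  i=8: run of 'A' x 3 -> '3A'
  i=11: run of 'B' x 30 -> '30B'

RLE = 8B3A30B


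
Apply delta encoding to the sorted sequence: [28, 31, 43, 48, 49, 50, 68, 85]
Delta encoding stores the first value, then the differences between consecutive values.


First value: 28
Deltas:
  31 - 28 = 3
  43 - 31 = 12
  48 - 43 = 5
  49 - 48 = 1
  50 - 49 = 1
  68 - 50 = 18
  85 - 68 = 17


Delta encoded: [28, 3, 12, 5, 1, 1, 18, 17]


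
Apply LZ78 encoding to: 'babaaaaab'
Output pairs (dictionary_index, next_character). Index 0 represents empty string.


LZ78 encoding steps:
Dictionary: {0: ''}
Step 1: w='' (idx 0), next='b' -> output (0, 'b'), add 'b' as idx 1
Step 2: w='' (idx 0), next='a' -> output (0, 'a'), add 'a' as idx 2
Step 3: w='b' (idx 1), next='a' -> output (1, 'a'), add 'ba' as idx 3
Step 4: w='a' (idx 2), next='a' -> output (2, 'a'), add 'aa' as idx 4
Step 5: w='aa' (idx 4), next='b' -> output (4, 'b'), add 'aab' as idx 5


Encoded: [(0, 'b'), (0, 'a'), (1, 'a'), (2, 'a'), (4, 'b')]


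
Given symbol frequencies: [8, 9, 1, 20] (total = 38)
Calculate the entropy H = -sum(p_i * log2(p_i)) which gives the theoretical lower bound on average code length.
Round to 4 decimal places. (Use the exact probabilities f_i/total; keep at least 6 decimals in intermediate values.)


Per-symbol terms -p_i * log2(p_i) with p_i = f_i/38:
  p = 8/38 = 0.210526: log2(p) = -2.247928, -p*log2(p) = 0.473248
  p = 9/38 = 0.236842: log2(p) = -2.078003, -p*log2(p) = 0.492158
  p = 1/38 = 0.026316: log2(p) = -5.247928, -p*log2(p) = 0.138103
  p = 20/38 = 0.526316: log2(p) = -0.925999, -p*log2(p) = 0.487368
H = 0.473248 + 0.492158 + 0.138103 + 0.487368 = 1.590877

H = 1.5909 bits/symbol


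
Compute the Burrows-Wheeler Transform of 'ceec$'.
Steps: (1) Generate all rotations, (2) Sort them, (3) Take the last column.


Rotations (sorted):
  0: $ceec -> last char: c
  1: c$cee -> last char: e
  2: ceec$ -> last char: $
  3: ec$ce -> last char: e
  4: eec$c -> last char: c


BWT = ce$ec


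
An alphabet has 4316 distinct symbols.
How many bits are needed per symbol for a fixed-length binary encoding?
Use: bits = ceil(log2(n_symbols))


log2(4316) = 12.0755
Bracket: 2^12 = 4096 < 4316 <= 2^13 = 8192
So ceil(log2(4316)) = 13

bits = ceil(log2(4316)) = ceil(12.0755) = 13 bits


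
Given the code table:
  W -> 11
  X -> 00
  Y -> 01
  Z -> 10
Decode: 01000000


Decoding:
01 -> Y
00 -> X
00 -> X
00 -> X


Result: YXXX


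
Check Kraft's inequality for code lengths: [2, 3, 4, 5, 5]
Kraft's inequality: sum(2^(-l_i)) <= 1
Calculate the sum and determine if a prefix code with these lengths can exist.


Sum = 2^(-2) + 2^(-3) + 2^(-4) + 2^(-5) + 2^(-5)
    = 0.25 + 0.125 + 0.0625 + 0.03125 + 0.03125
    = 16/32 = 0.5
Since 0.5 <= 1, Kraft's inequality IS satisfied.
A prefix code with these lengths CAN exist.

Kraft sum = 0.5. Satisfied.


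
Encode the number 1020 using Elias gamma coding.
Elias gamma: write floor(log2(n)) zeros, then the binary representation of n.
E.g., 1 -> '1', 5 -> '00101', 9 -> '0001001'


num_bits = floor(log2(1020)) + 1 = 10
leading_zeros = num_bits - 1 = 9
binary(1020) = 1111111100

Elias gamma(1020) = '000000000' + '1111111100' = 0000000001111111100 (19 bits)


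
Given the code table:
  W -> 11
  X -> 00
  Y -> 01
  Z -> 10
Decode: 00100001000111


Decoding:
00 -> X
10 -> Z
00 -> X
01 -> Y
00 -> X
01 -> Y
11 -> W


Result: XZXYXYW


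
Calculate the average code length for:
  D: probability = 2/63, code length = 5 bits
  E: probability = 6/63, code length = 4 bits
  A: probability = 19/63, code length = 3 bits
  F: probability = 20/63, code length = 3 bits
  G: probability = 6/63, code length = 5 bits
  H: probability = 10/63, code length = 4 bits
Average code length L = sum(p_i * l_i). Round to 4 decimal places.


Weighted contributions p_i * l_i:
  D: (2/63) * 5 = 10/63
  E: (6/63) * 4 = 24/63
  A: (19/63) * 3 = 57/63
  F: (20/63) * 3 = 60/63
  G: (6/63) * 5 = 30/63
  H: (10/63) * 4 = 40/63
Sum = (10 + 24 + 57 + 60 + 30 + 40)/63 = 221/63

L = 221/63 = 3.5079 bits/symbol


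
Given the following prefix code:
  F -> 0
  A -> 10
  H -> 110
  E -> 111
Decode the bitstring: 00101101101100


Decoding step by step:
Bits 0 -> F
Bits 0 -> F
Bits 10 -> A
Bits 110 -> H
Bits 110 -> H
Bits 110 -> H
Bits 0 -> F


Decoded message: FFAHHHF


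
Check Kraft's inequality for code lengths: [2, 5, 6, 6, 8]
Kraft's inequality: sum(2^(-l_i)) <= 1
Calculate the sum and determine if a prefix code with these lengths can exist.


Sum = 2^(-2) + 2^(-5) + 2^(-6) + 2^(-6) + 2^(-8)
    = 0.25 + 0.03125 + 0.015625 + 0.015625 + 0.00390625
    = 81/256 = 0.31640625
Since 0.31640625 <= 1, Kraft's inequality IS satisfied.
A prefix code with these lengths CAN exist.

Kraft sum = 0.31640625. Satisfied.


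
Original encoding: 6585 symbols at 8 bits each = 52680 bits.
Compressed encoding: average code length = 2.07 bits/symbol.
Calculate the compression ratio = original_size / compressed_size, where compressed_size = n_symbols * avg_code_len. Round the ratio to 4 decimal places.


original_size = n_symbols * orig_bits = 6585 * 8 = 52680 bits
compressed_size = n_symbols * avg_code_len = 6585 * 2.07 = 13630.95 bits
ratio = original_size / compressed_size = 52680 / 13630.95 = 3.8647

Compression ratio = 3.8647


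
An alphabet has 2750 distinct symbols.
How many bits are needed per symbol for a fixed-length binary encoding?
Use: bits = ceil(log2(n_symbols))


log2(2750) = 11.4252
Bracket: 2^11 = 2048 < 2750 <= 2^12 = 4096
So ceil(log2(2750)) = 12

bits = ceil(log2(2750)) = ceil(11.4252) = 12 bits


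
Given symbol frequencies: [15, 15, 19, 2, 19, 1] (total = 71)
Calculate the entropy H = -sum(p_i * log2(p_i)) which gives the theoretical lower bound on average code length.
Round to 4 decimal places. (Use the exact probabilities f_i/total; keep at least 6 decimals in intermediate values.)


Per-symbol terms -p_i * log2(p_i) with p_i = f_i/71:
  p = 15/71 = 0.211268: log2(p) = -2.242857, -p*log2(p) = 0.473843
  p = 15/71 = 0.211268: log2(p) = -2.242857, -p*log2(p) = 0.473843
  p = 19/71 = 0.267606: log2(p) = -1.901820, -p*log2(p) = 0.508938
  p = 2/71 = 0.028169: log2(p) = -5.149747, -p*log2(p) = 0.145063
  p = 19/71 = 0.267606: log2(p) = -1.901820, -p*log2(p) = 0.508938
  p = 1/71 = 0.014085: log2(p) = -6.149747, -p*log2(p) = 0.086616
H = 0.473843 + 0.473843 + 0.508938 + 0.145063 + 0.508938 + 0.086616 = 2.197241

H = 2.1972 bits/symbol


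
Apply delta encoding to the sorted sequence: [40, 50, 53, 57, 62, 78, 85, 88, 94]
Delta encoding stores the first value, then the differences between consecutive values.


First value: 40
Deltas:
  50 - 40 = 10
  53 - 50 = 3
  57 - 53 = 4
  62 - 57 = 5
  78 - 62 = 16
  85 - 78 = 7
  88 - 85 = 3
  94 - 88 = 6


Delta encoded: [40, 10, 3, 4, 5, 16, 7, 3, 6]


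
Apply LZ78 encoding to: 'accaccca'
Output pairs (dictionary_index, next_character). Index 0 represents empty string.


LZ78 encoding steps:
Dictionary: {0: ''}
Step 1: w='' (idx 0), next='a' -> output (0, 'a'), add 'a' as idx 1
Step 2: w='' (idx 0), next='c' -> output (0, 'c'), add 'c' as idx 2
Step 3: w='c' (idx 2), next='a' -> output (2, 'a'), add 'ca' as idx 3
Step 4: w='c' (idx 2), next='c' -> output (2, 'c'), add 'cc' as idx 4
Step 5: w='ca' (idx 3), end of input -> output (3, '')


Encoded: [(0, 'a'), (0, 'c'), (2, 'a'), (2, 'c'), (3, '')]


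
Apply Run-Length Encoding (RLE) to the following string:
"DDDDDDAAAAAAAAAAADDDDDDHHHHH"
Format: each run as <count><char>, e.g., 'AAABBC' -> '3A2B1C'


Scanning runs left to right:
  i=0: run of 'D' x 6 -> '6D'
  i=6: run of 'A' x 11 -> '11A'
  i=17: run of 'D' x 6 -> '6D'
  i=23: run of 'H' x 5 -> '5H'

RLE = 6D11A6D5H


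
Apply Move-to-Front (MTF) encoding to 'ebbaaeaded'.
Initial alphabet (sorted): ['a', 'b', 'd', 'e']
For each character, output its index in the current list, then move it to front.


MTF encoding:
'e': index 3 in ['a', 'b', 'd', 'e'] -> ['e', 'a', 'b', 'd']
'b': index 2 in ['e', 'a', 'b', 'd'] -> ['b', 'e', 'a', 'd']
'b': index 0 in ['b', 'e', 'a', 'd'] -> ['b', 'e', 'a', 'd']
'a': index 2 in ['b', 'e', 'a', 'd'] -> ['a', 'b', 'e', 'd']
'a': index 0 in ['a', 'b', 'e', 'd'] -> ['a', 'b', 'e', 'd']
'e': index 2 in ['a', 'b', 'e', 'd'] -> ['e', 'a', 'b', 'd']
'a': index 1 in ['e', 'a', 'b', 'd'] -> ['a', 'e', 'b', 'd']
'd': index 3 in ['a', 'e', 'b', 'd'] -> ['d', 'a', 'e', 'b']
'e': index 2 in ['d', 'a', 'e', 'b'] -> ['e', 'd', 'a', 'b']
'd': index 1 in ['e', 'd', 'a', 'b'] -> ['d', 'e', 'a', 'b']


Output: [3, 2, 0, 2, 0, 2, 1, 3, 2, 1]


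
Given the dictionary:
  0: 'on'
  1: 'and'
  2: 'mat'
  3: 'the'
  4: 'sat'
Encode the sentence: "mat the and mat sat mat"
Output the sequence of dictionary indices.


Look up each word in the dictionary:
  'mat' -> 2
  'the' -> 3
  'and' -> 1
  'mat' -> 2
  'sat' -> 4
  'mat' -> 2

Encoded: [2, 3, 1, 2, 4, 2]


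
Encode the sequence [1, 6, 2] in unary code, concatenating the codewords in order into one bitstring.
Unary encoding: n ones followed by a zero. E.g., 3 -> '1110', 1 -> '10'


Encode each number as n ones followed by a terminating 0:
  1 -> 10 (2 bits)
  6 -> 1111110 (7 bits)
  2 -> 110 (3 bits)
Total length = 2 + 7 + 3 = 12 bits.

Unary([1, 6, 2]) = 101111110110 (12 bits)


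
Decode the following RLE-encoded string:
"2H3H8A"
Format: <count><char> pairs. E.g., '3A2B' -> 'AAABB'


Expanding each <count><char> pair:
  2H -> 'HH'
  3H -> 'HHH'
  8A -> 'AAAAAAAA'

Decoded = HHHHHAAAAAAAA


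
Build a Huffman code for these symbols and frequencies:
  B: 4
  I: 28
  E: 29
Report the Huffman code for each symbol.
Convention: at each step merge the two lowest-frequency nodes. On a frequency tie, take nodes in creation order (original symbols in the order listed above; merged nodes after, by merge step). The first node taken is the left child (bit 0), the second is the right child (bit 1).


Huffman tree construction:
Step 1: Merge B(4) + I(28) = 32
Step 2: Merge E(29) + (B+I)(32) = 61
Read each symbol's code off the tree from the root (left child = 0, right child = 1).

Codes:
  B: 10 (length 2)
  I: 11 (length 2)
  E: 0 (length 1)
Average code length: 93/61 = 1.5246 bits/symbol


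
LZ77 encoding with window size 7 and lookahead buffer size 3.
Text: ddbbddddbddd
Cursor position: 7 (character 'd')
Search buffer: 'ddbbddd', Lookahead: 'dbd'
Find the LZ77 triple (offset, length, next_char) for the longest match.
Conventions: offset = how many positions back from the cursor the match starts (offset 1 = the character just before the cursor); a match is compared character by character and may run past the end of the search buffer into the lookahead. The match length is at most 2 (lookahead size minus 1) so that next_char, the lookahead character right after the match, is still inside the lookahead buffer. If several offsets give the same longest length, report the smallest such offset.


Try each offset into the search buffer:
  offset=1 (pos 6, char 'd'): match length 1
  offset=2 (pos 5, char 'd'): match length 1
  offset=3 (pos 4, char 'd'): match length 1
  offset=4 (pos 3, char 'b'): match length 0
  offset=5 (pos 2, char 'b'): match length 0
  offset=6 (pos 1, char 'd'): match length 2
  offset=7 (pos 0, char 'd'): match length 1
Longest match has length 2 at offset 6.
next_char = character at position 7 + 2 = 9 -> 'd'

Best match: offset=6, length=2 (matching 'db' starting at position 1)
LZ77 triple: (6, 2, 'd')


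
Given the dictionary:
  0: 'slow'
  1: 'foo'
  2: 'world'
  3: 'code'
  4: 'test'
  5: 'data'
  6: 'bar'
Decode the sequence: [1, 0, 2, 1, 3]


Look up each index in the dictionary:
  1 -> 'foo'
  0 -> 'slow'
  2 -> 'world'
  1 -> 'foo'
  3 -> 'code'

Decoded: "foo slow world foo code"


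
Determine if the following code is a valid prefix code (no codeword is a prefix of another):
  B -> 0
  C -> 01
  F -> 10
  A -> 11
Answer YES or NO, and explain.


Checking each pair (does one codeword prefix another?):
  B='0' vs C='01': prefix -- VIOLATION

NO -- this is NOT a valid prefix code. B (0) is a prefix of C (01).


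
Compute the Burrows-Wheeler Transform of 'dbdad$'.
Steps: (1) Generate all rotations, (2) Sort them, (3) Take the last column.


Rotations (sorted):
  0: $dbdad -> last char: d
  1: ad$dbd -> last char: d
  2: bdad$d -> last char: d
  3: d$dbda -> last char: a
  4: dad$db -> last char: b
  5: dbdad$ -> last char: $


BWT = dddab$


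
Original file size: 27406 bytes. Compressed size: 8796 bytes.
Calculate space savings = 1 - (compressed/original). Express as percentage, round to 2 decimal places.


ratio = compressed/original = 8796/27406 = 0.320952
savings = 1 - ratio = 1 - 0.320952 = 0.679048
as a percentage: 0.679048 * 100 = 67.9%

Space savings = 1 - 8796/27406 = 67.9%


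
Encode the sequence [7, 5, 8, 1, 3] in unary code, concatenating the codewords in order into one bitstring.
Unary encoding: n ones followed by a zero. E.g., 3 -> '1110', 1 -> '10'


Encode each number as n ones followed by a terminating 0:
  7 -> 11111110 (8 bits)
  5 -> 111110 (6 bits)
  8 -> 111111110 (9 bits)
  1 -> 10 (2 bits)
  3 -> 1110 (4 bits)
Total length = 8 + 6 + 9 + 2 + 4 = 29 bits.

Unary([7, 5, 8, 1, 3]) = 11111110111110111111110101110 (29 bits)


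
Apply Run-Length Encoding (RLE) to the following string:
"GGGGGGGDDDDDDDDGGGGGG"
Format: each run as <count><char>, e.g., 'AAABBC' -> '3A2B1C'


Scanning runs left to right:
  i=0: run of 'G' x 7 -> '7G'
  i=7: run of 'D' x 8 -> '8D'
  i=15: run of 'G' x 6 -> '6G'

RLE = 7G8D6G
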